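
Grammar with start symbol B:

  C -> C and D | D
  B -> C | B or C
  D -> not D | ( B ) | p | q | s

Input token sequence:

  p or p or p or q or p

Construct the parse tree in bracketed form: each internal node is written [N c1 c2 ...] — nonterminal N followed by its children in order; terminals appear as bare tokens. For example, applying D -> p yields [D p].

[B [B [B [B [B [C [D p]]] or [C [D p]]] or [C [D p]]] or [C [D q]]] or [C [D p]]]

B
B or C
B or C or C
B or C or C or C
B or C or C or C or C
C or C or C or C or C
D or C or C or C or C
p or C or C or C or C
p or D or C or C or C
p or p or C or C or C
p or p or D or C or C
p or p or p or C or C
p or p or p or D or C
p or p or p or q or C
p or p or p or q or D
p or p or p or q or p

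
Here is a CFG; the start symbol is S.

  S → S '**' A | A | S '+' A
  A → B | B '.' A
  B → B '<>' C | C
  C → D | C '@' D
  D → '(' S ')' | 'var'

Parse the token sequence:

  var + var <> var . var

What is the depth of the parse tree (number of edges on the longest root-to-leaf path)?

[S [S [A [B [C [D var]]]]] + [A [B [B [C [D var]]] <> [C [D var]]] . [A [B [C [D var]]]]]]

6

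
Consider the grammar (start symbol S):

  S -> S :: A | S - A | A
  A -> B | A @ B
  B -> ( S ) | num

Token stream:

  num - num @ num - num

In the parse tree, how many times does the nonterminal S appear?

[S [S [S [A [B num]]] - [A [A [B num]] @ [B num]]] - [A [B num]]]

3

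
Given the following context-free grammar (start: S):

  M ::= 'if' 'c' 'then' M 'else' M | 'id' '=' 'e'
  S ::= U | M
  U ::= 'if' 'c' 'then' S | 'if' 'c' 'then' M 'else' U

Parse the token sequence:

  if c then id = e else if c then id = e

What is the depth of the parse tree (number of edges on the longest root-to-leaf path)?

[S [U if c then [M id = e] else [U if c then [S [M id = e]]]]]

5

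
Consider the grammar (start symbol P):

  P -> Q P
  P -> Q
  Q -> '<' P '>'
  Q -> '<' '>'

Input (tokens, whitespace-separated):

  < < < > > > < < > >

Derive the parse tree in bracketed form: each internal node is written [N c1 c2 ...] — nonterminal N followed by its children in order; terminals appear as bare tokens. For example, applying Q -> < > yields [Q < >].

[P [Q < [P [Q < [P [Q < >]] >]] >] [P [Q < [P [Q < >]] >]]]

P
Q P
< P > P
< Q > P
< < P > > P
< < Q > > P
< < < > > > P
< < < > > > Q
< < < > > > < P >
< < < > > > < Q >
< < < > > > < < > >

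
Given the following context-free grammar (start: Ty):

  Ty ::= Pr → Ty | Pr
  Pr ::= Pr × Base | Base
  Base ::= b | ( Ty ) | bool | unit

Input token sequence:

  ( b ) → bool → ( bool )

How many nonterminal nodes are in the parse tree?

15

[Ty [Pr [Base ( [Ty [Pr [Base b]]] )]] → [Ty [Pr [Base bool]] → [Ty [Pr [Base ( [Ty [Pr [Base bool]]] )]]]]]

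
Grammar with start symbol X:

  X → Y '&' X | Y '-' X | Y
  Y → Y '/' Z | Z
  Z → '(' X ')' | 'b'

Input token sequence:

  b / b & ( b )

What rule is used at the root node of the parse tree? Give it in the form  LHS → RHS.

X → Y '&' X

[X [Y [Y [Z b]] / [Z b]] & [X [Y [Z ( [X [Y [Z b]]] )]]]]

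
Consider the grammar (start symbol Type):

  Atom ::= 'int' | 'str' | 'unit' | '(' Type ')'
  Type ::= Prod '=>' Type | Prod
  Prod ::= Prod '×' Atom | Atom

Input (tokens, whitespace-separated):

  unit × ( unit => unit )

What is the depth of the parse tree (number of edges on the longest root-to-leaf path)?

7

[Type [Prod [Prod [Atom unit]] × [Atom ( [Type [Prod [Atom unit]] => [Type [Prod [Atom unit]]]] )]]]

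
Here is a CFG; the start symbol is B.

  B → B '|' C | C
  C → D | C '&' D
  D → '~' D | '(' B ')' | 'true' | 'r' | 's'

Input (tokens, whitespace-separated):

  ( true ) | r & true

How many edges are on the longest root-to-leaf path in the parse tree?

[B [B [C [D ( [B [C [D true]]] )]]] | [C [C [D r]] & [D true]]]

7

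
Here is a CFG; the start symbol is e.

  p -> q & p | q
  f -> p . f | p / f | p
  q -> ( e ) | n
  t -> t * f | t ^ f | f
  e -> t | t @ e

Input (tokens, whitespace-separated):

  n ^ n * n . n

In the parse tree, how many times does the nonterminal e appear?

1

[e [t [t [t [f [p [q n]]]] ^ [f [p [q n]]]] * [f [p [q n]] . [f [p [q n]]]]]]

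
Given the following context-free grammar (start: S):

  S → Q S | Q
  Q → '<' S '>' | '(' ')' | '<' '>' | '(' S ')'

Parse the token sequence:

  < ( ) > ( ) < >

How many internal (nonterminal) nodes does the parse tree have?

[S [Q < [S [Q ( )]] >] [S [Q ( )] [S [Q < >]]]]

8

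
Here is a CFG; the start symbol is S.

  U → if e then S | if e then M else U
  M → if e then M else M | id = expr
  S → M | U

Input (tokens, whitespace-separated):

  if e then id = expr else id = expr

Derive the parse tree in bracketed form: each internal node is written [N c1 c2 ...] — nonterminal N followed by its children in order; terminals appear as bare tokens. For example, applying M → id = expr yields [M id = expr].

S
M
if e then M else M
if e then id = expr else M
if e then id = expr else id = expr

[S [M if e then [M id = expr] else [M id = expr]]]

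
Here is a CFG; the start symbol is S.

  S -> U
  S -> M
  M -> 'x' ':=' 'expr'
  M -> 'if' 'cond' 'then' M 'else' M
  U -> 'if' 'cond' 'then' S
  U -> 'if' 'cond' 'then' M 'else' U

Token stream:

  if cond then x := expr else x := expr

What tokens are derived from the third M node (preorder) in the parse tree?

x := expr

[S [M if cond then [M x := expr] else [M x := expr]]]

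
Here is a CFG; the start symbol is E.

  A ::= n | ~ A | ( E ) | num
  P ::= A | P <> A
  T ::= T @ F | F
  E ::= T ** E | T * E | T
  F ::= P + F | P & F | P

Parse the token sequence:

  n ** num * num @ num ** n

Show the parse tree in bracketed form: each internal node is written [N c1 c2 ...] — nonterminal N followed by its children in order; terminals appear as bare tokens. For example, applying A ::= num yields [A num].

[E [T [F [P [A n]]]] ** [E [T [F [P [A num]]]] * [E [T [T [F [P [A num]]]] @ [F [P [A num]]]] ** [E [T [F [P [A n]]]]]]]]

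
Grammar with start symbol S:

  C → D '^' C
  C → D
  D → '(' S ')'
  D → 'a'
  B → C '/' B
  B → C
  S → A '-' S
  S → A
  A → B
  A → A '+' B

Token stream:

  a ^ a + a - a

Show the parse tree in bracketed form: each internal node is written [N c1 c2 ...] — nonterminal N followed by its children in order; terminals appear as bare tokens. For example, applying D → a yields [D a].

[S [A [A [B [C [D a] ^ [C [D a]]]]] + [B [C [D a]]]] - [S [A [B [C [D a]]]]]]

S
A - S
A + B - S
B + B - S
C + B - S
D ^ C + B - S
a ^ C + B - S
a ^ D + B - S
a ^ a + B - S
a ^ a + C - S
a ^ a + D - S
a ^ a + a - S
a ^ a + a - A
a ^ a + a - B
a ^ a + a - C
a ^ a + a - D
a ^ a + a - a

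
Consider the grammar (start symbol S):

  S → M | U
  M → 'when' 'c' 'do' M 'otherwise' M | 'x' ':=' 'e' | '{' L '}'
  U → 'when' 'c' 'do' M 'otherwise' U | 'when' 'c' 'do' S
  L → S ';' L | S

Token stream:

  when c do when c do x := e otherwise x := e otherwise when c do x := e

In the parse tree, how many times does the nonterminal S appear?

[S [U when c do [M when c do [M x := e] otherwise [M x := e]] otherwise [U when c do [S [M x := e]]]]]

2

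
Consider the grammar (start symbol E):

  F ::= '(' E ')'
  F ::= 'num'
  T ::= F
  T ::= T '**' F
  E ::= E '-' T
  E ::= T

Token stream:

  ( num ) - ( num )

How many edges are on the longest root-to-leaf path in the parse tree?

7

[E [E [T [F ( [E [T [F num]]] )]]] - [T [F ( [E [T [F num]]] )]]]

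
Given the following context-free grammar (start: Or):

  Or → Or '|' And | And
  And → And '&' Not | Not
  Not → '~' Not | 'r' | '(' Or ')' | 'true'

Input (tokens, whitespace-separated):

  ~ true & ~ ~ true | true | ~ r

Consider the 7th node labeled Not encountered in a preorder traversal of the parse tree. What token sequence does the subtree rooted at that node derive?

~ r

[Or [Or [Or [And [And [Not ~ [Not true]]] & [Not ~ [Not ~ [Not true]]]]] | [And [Not true]]] | [And [Not ~ [Not r]]]]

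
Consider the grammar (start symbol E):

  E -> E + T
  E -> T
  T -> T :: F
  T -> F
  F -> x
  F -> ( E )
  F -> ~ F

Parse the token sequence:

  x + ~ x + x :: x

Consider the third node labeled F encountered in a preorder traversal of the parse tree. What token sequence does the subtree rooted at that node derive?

[E [E [E [T [F x]]] + [T [F ~ [F x]]]] + [T [T [F x]] :: [F x]]]

x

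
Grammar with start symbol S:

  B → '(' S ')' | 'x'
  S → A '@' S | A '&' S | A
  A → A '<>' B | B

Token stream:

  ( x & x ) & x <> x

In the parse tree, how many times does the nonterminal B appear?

5

[S [A [B ( [S [A [B x]] & [S [A [B x]]]] )]] & [S [A [A [B x]] <> [B x]]]]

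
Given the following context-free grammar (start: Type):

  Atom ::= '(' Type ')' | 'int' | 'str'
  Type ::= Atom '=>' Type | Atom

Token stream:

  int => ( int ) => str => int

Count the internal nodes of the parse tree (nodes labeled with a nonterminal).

10

[Type [Atom int] => [Type [Atom ( [Type [Atom int]] )] => [Type [Atom str] => [Type [Atom int]]]]]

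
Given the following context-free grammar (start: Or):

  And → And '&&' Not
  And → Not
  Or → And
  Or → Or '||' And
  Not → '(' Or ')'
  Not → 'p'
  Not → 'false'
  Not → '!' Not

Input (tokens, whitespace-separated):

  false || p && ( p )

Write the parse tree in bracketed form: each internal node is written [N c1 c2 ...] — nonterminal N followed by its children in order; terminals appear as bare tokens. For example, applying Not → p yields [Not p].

Or
Or || And
And || And
Not || And
false || And
false || And && Not
false || Not && Not
false || p && Not
false || p && ( Or )
false || p && ( And )
false || p && ( Not )
false || p && ( p )

[Or [Or [And [Not false]]] || [And [And [Not p]] && [Not ( [Or [And [Not p]]] )]]]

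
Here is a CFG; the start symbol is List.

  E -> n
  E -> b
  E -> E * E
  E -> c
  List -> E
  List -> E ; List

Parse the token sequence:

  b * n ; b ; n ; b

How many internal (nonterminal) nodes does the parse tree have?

10

[List [E [E b] * [E n]] ; [List [E b] ; [List [E n] ; [List [E b]]]]]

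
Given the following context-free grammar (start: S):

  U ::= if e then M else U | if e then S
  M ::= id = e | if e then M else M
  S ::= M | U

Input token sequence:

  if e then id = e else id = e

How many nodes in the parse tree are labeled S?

1

[S [M if e then [M id = e] else [M id = e]]]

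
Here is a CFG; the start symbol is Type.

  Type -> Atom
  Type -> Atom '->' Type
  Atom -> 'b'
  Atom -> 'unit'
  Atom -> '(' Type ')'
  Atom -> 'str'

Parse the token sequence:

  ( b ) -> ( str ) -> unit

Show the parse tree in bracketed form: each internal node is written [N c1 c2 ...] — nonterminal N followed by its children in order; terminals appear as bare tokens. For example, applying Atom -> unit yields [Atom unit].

Type
Atom -> Type
( Type ) -> Type
( Atom ) -> Type
( b ) -> Type
( b ) -> Atom -> Type
( b ) -> ( Type ) -> Type
( b ) -> ( Atom ) -> Type
( b ) -> ( str ) -> Type
( b ) -> ( str ) -> Atom
( b ) -> ( str ) -> unit

[Type [Atom ( [Type [Atom b]] )] -> [Type [Atom ( [Type [Atom str]] )] -> [Type [Atom unit]]]]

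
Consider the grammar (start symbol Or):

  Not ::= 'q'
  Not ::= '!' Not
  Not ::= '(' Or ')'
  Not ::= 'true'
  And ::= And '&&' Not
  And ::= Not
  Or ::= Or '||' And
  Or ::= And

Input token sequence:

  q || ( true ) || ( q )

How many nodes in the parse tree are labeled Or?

5

[Or [Or [Or [And [Not q]]] || [And [Not ( [Or [And [Not true]]] )]]] || [And [Not ( [Or [And [Not q]]] )]]]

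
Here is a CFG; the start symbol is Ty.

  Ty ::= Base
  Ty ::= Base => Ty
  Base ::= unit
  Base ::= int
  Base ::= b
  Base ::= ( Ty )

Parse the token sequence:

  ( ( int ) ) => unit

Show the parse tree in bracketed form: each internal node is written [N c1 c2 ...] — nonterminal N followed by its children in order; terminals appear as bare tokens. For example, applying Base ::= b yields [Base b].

[Ty [Base ( [Ty [Base ( [Ty [Base int]] )]] )] => [Ty [Base unit]]]

Ty
Base => Ty
( Ty ) => Ty
( Base ) => Ty
( ( Ty ) ) => Ty
( ( Base ) ) => Ty
( ( int ) ) => Ty
( ( int ) ) => Base
( ( int ) ) => unit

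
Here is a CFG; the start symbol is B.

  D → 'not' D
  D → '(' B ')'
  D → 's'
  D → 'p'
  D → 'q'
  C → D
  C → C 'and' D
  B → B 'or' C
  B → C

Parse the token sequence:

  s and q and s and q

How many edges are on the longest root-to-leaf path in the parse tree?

6

[B [C [C [C [C [D s]] and [D q]] and [D s]] and [D q]]]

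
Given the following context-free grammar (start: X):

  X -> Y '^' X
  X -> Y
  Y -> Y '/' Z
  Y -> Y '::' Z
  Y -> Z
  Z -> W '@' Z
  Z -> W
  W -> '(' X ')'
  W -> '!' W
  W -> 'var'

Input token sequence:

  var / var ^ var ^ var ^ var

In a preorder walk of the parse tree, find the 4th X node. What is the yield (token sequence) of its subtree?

[X [Y [Y [Z [W var]]] / [Z [W var]]] ^ [X [Y [Z [W var]]] ^ [X [Y [Z [W var]]] ^ [X [Y [Z [W var]]]]]]]

var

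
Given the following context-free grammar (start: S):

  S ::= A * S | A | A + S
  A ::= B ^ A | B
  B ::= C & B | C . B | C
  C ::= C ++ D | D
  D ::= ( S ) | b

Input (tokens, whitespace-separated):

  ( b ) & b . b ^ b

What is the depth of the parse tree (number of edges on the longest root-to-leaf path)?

[S [A [B [C [D ( [S [A [B [C [D b]]]]] )]] & [B [C [D b]] . [B [C [D b]]]]] ^ [A [B [C [D b]]]]]]

10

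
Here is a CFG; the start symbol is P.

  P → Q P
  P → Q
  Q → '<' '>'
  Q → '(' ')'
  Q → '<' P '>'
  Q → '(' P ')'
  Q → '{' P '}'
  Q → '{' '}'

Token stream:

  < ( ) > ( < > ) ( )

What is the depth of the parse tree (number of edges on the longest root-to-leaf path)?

5

[P [Q < [P [Q ( )]] >] [P [Q ( [P [Q < >]] )] [P [Q ( )]]]]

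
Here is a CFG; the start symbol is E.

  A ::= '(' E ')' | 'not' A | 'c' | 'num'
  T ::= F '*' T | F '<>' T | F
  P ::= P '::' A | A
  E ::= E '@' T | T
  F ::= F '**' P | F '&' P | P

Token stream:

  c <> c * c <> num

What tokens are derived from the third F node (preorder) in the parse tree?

c

[E [T [F [P [A c]]] <> [T [F [P [A c]]] * [T [F [P [A c]]] <> [T [F [P [A num]]]]]]]]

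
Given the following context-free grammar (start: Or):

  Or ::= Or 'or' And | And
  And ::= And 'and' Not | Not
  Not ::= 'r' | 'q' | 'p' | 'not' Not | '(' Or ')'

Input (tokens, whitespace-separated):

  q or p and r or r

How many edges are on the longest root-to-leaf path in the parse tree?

5

[Or [Or [Or [And [Not q]]] or [And [And [Not p]] and [Not r]]] or [And [Not r]]]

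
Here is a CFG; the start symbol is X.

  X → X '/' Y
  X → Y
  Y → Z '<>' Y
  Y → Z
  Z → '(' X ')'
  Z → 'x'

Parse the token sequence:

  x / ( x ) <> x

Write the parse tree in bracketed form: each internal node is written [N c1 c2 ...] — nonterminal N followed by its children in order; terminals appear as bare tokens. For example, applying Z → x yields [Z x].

[X [X [Y [Z x]]] / [Y [Z ( [X [Y [Z x]]] )] <> [Y [Z x]]]]

X
X / Y
Y / Y
Z / Y
x / Y
x / Z <> Y
x / ( X ) <> Y
x / ( Y ) <> Y
x / ( Z ) <> Y
x / ( x ) <> Y
x / ( x ) <> Z
x / ( x ) <> x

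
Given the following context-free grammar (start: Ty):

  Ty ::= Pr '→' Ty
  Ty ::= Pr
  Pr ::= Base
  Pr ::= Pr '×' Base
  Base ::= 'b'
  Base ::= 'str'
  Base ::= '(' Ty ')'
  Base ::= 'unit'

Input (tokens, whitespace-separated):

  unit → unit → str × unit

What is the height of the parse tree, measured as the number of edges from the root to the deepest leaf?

[Ty [Pr [Base unit]] → [Ty [Pr [Base unit]] → [Ty [Pr [Pr [Base str]] × [Base unit]]]]]

6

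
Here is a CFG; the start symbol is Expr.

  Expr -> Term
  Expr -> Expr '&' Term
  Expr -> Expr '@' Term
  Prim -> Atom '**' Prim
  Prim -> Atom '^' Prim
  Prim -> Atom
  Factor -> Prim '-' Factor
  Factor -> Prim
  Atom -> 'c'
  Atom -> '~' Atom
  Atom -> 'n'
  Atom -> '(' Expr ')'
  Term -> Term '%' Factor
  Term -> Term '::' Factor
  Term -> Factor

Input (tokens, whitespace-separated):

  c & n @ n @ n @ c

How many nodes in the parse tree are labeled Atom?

5

[Expr [Expr [Expr [Expr [Expr [Term [Factor [Prim [Atom c]]]]] & [Term [Factor [Prim [Atom n]]]]] @ [Term [Factor [Prim [Atom n]]]]] @ [Term [Factor [Prim [Atom n]]]]] @ [Term [Factor [Prim [Atom c]]]]]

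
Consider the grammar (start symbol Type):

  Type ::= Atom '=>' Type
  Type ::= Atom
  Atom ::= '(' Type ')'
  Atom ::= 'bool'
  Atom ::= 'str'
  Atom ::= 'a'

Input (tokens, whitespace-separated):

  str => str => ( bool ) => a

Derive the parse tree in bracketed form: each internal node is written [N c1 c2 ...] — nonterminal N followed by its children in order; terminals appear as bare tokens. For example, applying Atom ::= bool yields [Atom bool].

[Type [Atom str] => [Type [Atom str] => [Type [Atom ( [Type [Atom bool]] )] => [Type [Atom a]]]]]

Type
Atom => Type
str => Type
str => Atom => Type
str => str => Type
str => str => Atom => Type
str => str => ( Type ) => Type
str => str => ( Atom ) => Type
str => str => ( bool ) => Type
str => str => ( bool ) => Atom
str => str => ( bool ) => a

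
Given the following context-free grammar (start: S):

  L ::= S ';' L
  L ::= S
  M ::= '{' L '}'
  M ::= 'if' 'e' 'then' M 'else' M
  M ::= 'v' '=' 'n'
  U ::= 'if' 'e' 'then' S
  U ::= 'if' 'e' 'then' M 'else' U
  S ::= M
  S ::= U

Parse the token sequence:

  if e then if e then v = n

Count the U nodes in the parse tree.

2

[S [U if e then [S [U if e then [S [M v = n]]]]]]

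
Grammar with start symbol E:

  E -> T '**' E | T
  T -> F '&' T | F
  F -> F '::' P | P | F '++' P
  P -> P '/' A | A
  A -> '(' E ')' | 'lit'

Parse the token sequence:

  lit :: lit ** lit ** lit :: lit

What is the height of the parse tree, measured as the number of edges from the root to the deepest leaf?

[E [T [F [F [P [A lit]]] :: [P [A lit]]]] ** [E [T [F [P [A lit]]]] ** [E [T [F [F [P [A lit]]] :: [P [A lit]]]]]]]

8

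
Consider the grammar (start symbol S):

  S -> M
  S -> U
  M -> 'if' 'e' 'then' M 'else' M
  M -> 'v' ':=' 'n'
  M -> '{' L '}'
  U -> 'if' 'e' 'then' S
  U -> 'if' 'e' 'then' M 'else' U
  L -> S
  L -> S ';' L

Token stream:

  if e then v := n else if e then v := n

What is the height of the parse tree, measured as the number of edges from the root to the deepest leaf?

5

[S [U if e then [M v := n] else [U if e then [S [M v := n]]]]]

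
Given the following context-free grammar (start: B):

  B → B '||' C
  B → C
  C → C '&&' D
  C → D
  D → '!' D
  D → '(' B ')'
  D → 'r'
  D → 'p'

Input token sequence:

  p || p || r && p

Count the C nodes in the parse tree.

4

[B [B [B [C [D p]]] || [C [D p]]] || [C [C [D r]] && [D p]]]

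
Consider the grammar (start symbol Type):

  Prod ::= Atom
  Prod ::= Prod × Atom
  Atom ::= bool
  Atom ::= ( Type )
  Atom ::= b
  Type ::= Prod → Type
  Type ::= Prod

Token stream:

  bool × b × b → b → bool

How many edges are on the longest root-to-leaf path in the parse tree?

5

[Type [Prod [Prod [Prod [Atom bool]] × [Atom b]] × [Atom b]] → [Type [Prod [Atom b]] → [Type [Prod [Atom bool]]]]]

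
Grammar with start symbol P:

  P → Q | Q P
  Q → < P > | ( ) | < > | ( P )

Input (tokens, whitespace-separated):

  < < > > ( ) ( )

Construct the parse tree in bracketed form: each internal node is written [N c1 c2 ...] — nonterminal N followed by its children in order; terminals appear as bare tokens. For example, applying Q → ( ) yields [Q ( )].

P
Q P
< P > P
< Q > P
< < > > P
< < > > Q P
< < > > ( ) P
< < > > ( ) Q
< < > > ( ) ( )

[P [Q < [P [Q < >]] >] [P [Q ( )] [P [Q ( )]]]]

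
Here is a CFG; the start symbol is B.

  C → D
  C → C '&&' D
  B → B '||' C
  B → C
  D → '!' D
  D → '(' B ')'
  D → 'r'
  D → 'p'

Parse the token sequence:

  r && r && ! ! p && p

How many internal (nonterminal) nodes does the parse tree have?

11

[B [C [C [C [C [D r]] && [D r]] && [D ! [D ! [D p]]]] && [D p]]]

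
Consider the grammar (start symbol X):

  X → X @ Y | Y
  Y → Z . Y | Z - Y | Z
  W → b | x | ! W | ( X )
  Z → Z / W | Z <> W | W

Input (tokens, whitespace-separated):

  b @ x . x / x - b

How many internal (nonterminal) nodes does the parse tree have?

16

[X [X [Y [Z [W b]]]] @ [Y [Z [W x]] . [Y [Z [Z [W x]] / [W x]] - [Y [Z [W b]]]]]]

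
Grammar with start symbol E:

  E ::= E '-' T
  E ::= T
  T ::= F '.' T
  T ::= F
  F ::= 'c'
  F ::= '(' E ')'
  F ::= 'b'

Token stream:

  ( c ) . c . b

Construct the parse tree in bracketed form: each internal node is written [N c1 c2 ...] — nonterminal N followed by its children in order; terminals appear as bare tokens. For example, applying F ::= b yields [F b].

[E [T [F ( [E [T [F c]]] )] . [T [F c] . [T [F b]]]]]

E
T
F . T
( E ) . T
( T ) . T
( F ) . T
( c ) . T
( c ) . F . T
( c ) . c . T
( c ) . c . F
( c ) . c . b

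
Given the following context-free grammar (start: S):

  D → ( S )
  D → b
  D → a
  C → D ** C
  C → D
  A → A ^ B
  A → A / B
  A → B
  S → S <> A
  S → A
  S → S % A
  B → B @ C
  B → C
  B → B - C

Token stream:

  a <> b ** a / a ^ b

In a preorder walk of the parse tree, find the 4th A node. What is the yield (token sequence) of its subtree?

[S [S [A [B [C [D a]]]]] <> [A [A [A [B [C [D b] ** [C [D a]]]]] / [B [C [D a]]]] ^ [B [C [D b]]]]]

b ** a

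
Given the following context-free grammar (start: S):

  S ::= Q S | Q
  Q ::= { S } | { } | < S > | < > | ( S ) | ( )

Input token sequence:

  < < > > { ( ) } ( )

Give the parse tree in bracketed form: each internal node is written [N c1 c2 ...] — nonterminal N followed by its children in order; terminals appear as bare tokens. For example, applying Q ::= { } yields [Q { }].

S
Q S
< S > S
< Q > S
< < > > S
< < > > Q S
< < > > { S } S
< < > > { Q } S
< < > > { ( ) } S
< < > > { ( ) } Q
< < > > { ( ) } ( )

[S [Q < [S [Q < >]] >] [S [Q { [S [Q ( )]] }] [S [Q ( )]]]]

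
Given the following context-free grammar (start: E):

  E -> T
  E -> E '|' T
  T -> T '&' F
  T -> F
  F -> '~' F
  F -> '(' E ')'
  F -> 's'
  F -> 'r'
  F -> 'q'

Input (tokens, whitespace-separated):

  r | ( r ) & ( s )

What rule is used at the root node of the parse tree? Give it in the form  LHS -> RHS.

[E [E [T [F r]]] | [T [T [F ( [E [T [F r]]] )]] & [F ( [E [T [F s]]] )]]]

E -> E '|' T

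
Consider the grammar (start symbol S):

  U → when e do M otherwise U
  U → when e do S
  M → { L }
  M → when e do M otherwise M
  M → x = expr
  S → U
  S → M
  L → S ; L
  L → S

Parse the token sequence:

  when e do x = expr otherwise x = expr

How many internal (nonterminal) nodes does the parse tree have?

4

[S [M when e do [M x = expr] otherwise [M x = expr]]]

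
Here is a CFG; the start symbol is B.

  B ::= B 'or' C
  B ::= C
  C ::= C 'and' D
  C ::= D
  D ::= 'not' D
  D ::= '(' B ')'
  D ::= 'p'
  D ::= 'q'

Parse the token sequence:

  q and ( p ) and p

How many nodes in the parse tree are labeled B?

2

[B [C [C [C [D q]] and [D ( [B [C [D p]]] )]] and [D p]]]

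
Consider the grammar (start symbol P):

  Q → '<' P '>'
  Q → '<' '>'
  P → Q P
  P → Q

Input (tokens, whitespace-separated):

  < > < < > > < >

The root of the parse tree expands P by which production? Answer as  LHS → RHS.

P → Q P

[P [Q < >] [P [Q < [P [Q < >]] >] [P [Q < >]]]]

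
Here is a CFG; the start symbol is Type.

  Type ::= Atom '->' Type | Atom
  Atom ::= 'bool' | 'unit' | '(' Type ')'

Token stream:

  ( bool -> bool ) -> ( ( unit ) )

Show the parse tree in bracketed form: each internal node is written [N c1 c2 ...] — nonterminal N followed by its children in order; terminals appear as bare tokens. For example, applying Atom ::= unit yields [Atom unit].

[Type [Atom ( [Type [Atom bool] -> [Type [Atom bool]]] )] -> [Type [Atom ( [Type [Atom ( [Type [Atom unit]] )]] )]]]

Type
Atom -> Type
( Type ) -> Type
( Atom -> Type ) -> Type
( bool -> Type ) -> Type
( bool -> Atom ) -> Type
( bool -> bool ) -> Type
( bool -> bool ) -> Atom
( bool -> bool ) -> ( Type )
( bool -> bool ) -> ( Atom )
( bool -> bool ) -> ( ( Type ) )
( bool -> bool ) -> ( ( Atom ) )
( bool -> bool ) -> ( ( unit ) )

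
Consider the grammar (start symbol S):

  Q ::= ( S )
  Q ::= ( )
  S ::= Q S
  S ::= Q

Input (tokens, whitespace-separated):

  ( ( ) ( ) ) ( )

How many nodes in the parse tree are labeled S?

[S [Q ( [S [Q ( )] [S [Q ( )]]] )] [S [Q ( )]]]

4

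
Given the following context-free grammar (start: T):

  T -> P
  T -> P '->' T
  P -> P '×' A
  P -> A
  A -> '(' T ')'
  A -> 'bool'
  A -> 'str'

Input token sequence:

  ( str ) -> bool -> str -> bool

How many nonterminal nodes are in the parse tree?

[T [P [A ( [T [P [A str]]] )]] -> [T [P [A bool]] -> [T [P [A str]] -> [T [P [A bool]]]]]]

15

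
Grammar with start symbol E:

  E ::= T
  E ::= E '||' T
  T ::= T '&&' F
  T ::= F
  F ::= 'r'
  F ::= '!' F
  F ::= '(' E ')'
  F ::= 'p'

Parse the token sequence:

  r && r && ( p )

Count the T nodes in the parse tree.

4

[E [T [T [T [F r]] && [F r]] && [F ( [E [T [F p]]] )]]]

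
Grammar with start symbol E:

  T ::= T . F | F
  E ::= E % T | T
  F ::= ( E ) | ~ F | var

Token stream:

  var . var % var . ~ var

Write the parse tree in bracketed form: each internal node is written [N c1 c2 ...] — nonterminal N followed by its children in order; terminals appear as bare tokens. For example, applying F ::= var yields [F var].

E
E % T
T % T
T . F % T
F . F % T
var . F % T
var . var % T
var . var % T . F
var . var % F . F
var . var % var . F
var . var % var . ~ F
var . var % var . ~ var

[E [E [T [T [F var]] . [F var]]] % [T [T [F var]] . [F ~ [F var]]]]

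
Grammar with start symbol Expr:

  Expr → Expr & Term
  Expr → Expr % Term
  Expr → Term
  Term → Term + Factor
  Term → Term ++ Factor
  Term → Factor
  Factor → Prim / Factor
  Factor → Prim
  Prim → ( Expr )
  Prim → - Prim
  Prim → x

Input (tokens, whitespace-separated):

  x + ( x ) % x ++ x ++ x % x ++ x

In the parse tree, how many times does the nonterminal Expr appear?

[Expr [Expr [Expr [Term [Term [Factor [Prim x]]] + [Factor [Prim ( [Expr [Term [Factor [Prim x]]]] )]]]] % [Term [Term [Term [Factor [Prim x]]] ++ [Factor [Prim x]]] ++ [Factor [Prim x]]]] % [Term [Term [Factor [Prim x]]] ++ [Factor [Prim x]]]]

4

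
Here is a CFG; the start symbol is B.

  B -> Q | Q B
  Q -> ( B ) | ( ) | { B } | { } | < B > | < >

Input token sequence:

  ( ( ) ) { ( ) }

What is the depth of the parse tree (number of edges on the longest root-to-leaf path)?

[B [Q ( [B [Q ( )]] )] [B [Q { [B [Q ( )]] }]]]

5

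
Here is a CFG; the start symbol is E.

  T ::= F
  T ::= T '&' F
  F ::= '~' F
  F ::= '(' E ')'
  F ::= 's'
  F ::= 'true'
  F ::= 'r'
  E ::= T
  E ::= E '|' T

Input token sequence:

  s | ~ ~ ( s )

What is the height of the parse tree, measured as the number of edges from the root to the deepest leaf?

8

[E [E [T [F s]]] | [T [F ~ [F ~ [F ( [E [T [F s]]] )]]]]]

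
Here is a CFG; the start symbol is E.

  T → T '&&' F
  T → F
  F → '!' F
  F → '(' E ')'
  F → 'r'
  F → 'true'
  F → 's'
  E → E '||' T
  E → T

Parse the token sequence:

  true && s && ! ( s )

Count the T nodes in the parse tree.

4

[E [T [T [T [F true]] && [F s]] && [F ! [F ( [E [T [F s]]] )]]]]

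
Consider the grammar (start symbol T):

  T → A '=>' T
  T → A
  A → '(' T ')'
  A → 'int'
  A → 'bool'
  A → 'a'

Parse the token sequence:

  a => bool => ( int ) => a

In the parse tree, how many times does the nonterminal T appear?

5

[T [A a] => [T [A bool] => [T [A ( [T [A int]] )] => [T [A a]]]]]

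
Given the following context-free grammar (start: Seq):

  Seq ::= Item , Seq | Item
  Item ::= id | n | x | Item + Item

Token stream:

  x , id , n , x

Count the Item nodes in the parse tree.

4

[Seq [Item x] , [Seq [Item id] , [Seq [Item n] , [Seq [Item x]]]]]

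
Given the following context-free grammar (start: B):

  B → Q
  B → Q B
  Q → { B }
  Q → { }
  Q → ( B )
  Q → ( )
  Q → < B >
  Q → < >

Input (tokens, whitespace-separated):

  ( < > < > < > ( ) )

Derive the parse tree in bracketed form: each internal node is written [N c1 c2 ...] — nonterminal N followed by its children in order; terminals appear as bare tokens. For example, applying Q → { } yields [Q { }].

B
Q
( B )
( Q B )
( < > B )
( < > Q B )
( < > < > B )
( < > < > Q B )
( < > < > < > B )
( < > < > < > Q )
( < > < > < > ( ) )

[B [Q ( [B [Q < >] [B [Q < >] [B [Q < >] [B [Q ( )]]]]] )]]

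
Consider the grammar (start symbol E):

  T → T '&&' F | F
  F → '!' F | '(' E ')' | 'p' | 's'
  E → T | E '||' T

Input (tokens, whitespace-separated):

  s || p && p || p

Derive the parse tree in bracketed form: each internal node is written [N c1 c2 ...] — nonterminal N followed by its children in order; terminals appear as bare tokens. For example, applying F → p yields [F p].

[E [E [E [T [F s]]] || [T [T [F p]] && [F p]]] || [T [F p]]]

E
E || T
E || T || T
T || T || T
F || T || T
s || T || T
s || T && F || T
s || F && F || T
s || p && F || T
s || p && p || T
s || p && p || F
s || p && p || p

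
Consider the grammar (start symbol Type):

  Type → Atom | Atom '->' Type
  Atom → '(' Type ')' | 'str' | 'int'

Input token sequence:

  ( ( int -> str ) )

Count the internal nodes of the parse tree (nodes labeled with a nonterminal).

8

[Type [Atom ( [Type [Atom ( [Type [Atom int] -> [Type [Atom str]]] )]] )]]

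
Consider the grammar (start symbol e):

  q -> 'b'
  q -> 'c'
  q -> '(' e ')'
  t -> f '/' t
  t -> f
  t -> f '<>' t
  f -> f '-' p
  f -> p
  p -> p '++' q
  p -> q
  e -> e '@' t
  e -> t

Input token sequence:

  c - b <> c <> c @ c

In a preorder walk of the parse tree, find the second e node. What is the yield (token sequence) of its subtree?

c - b <> c <> c

[e [e [t [f [f [p [q c]]] - [p [q b]]] <> [t [f [p [q c]]] <> [t [f [p [q c]]]]]]] @ [t [f [p [q c]]]]]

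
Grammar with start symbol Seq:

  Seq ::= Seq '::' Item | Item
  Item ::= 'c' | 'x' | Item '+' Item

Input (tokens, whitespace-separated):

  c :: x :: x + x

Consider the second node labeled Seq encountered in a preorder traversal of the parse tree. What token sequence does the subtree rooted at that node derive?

c :: x

[Seq [Seq [Seq [Item c]] :: [Item x]] :: [Item [Item x] + [Item x]]]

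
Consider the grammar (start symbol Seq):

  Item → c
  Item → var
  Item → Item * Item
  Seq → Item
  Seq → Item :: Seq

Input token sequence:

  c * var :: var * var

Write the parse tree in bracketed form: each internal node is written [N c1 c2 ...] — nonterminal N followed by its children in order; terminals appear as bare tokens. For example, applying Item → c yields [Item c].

Seq
Item :: Seq
Item * Item :: Seq
c * Item :: Seq
c * var :: Seq
c * var :: Item
c * var :: Item * Item
c * var :: var * Item
c * var :: var * var

[Seq [Item [Item c] * [Item var]] :: [Seq [Item [Item var] * [Item var]]]]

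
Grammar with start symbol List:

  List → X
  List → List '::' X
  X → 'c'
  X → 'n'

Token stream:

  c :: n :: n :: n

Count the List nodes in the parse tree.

4

[List [List [List [List [X c]] :: [X n]] :: [X n]] :: [X n]]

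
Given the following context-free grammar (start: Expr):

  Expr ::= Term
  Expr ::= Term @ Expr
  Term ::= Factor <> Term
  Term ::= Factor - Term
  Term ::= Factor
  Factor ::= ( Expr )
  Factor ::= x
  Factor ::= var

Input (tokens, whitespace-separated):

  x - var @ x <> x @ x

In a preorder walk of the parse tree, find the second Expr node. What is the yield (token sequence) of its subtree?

[Expr [Term [Factor x] - [Term [Factor var]]] @ [Expr [Term [Factor x] <> [Term [Factor x]]] @ [Expr [Term [Factor x]]]]]

x <> x @ x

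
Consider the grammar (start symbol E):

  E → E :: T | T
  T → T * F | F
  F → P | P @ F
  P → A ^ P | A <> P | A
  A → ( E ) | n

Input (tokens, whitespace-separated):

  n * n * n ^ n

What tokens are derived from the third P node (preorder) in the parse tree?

n ^ n

[E [T [T [T [F [P [A n]]]] * [F [P [A n]]]] * [F [P [A n] ^ [P [A n]]]]]]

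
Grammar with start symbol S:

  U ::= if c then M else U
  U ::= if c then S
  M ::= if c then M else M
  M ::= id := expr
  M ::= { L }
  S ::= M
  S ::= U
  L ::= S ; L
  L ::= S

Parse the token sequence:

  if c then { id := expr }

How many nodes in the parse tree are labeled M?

2

[S [U if c then [S [M { [L [S [M id := expr]]] }]]]]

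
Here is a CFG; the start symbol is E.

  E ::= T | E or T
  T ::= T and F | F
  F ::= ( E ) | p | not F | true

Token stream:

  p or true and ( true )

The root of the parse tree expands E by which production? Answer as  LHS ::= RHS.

[E [E [T [F p]]] or [T [T [F true]] and [F ( [E [T [F true]]] )]]]

E ::= E or T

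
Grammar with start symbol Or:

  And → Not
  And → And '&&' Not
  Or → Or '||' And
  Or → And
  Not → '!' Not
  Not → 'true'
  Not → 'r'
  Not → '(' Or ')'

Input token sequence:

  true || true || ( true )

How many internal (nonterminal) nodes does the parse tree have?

[Or [Or [Or [And [Not true]]] || [And [Not true]]] || [And [Not ( [Or [And [Not true]]] )]]]

12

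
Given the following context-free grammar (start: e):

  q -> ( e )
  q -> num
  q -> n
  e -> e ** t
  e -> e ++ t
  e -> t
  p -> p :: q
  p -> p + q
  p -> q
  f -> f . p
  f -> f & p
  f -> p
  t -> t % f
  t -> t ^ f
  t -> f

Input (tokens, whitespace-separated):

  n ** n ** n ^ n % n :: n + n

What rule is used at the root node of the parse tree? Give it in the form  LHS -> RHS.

[e [e [e [t [f [p [q n]]]]] ** [t [f [p [q n]]]]] ** [t [t [t [f [p [q n]]]] ^ [f [p [q n]]]] % [f [p [p [p [q n]] :: [q n]] + [q n]]]]]

e -> e ** t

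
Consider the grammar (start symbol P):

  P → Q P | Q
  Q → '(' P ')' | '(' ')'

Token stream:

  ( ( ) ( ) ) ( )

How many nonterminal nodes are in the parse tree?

8

[P [Q ( [P [Q ( )] [P [Q ( )]]] )] [P [Q ( )]]]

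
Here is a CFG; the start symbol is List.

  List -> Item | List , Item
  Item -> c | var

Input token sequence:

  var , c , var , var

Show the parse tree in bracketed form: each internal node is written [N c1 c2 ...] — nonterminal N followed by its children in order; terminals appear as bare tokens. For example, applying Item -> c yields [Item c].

List
List , Item
List , Item , Item
List , Item , Item , Item
Item , Item , Item , Item
var , Item , Item , Item
var , c , Item , Item
var , c , var , Item
var , c , var , var

[List [List [List [List [Item var]] , [Item c]] , [Item var]] , [Item var]]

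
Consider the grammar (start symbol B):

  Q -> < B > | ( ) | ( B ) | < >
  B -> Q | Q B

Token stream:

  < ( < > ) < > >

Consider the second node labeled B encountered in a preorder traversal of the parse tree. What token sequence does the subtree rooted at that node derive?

[B [Q < [B [Q ( [B [Q < >]] )] [B [Q < >]]] >]]

( < > ) < >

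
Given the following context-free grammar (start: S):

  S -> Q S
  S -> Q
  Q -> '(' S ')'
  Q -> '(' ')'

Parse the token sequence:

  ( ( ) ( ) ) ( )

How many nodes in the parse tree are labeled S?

[S [Q ( [S [Q ( )] [S [Q ( )]]] )] [S [Q ( )]]]

4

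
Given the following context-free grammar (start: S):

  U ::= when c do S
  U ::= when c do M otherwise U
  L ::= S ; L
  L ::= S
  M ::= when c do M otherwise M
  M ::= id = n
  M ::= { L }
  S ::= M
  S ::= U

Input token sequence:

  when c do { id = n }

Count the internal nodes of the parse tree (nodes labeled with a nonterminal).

7

[S [U when c do [S [M { [L [S [M id = n]]] }]]]]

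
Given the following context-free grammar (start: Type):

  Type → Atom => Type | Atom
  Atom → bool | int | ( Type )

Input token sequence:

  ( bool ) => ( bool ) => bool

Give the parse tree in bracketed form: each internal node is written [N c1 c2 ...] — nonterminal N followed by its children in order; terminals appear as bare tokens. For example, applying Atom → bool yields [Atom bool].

Type
Atom => Type
( Type ) => Type
( Atom ) => Type
( bool ) => Type
( bool ) => Atom => Type
( bool ) => ( Type ) => Type
( bool ) => ( Atom ) => Type
( bool ) => ( bool ) => Type
( bool ) => ( bool ) => Atom
( bool ) => ( bool ) => bool

[Type [Atom ( [Type [Atom bool]] )] => [Type [Atom ( [Type [Atom bool]] )] => [Type [Atom bool]]]]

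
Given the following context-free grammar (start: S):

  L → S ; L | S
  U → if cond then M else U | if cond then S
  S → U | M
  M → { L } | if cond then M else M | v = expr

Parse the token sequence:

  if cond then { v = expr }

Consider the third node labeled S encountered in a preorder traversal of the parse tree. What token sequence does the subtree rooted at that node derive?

v = expr

[S [U if cond then [S [M { [L [S [M v = expr]]] }]]]]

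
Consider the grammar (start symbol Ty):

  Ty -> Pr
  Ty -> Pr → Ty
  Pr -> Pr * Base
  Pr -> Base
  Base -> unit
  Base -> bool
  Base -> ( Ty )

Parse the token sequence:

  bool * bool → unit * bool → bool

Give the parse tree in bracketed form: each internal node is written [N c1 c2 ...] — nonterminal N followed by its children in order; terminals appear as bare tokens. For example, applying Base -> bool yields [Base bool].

Ty
Pr → Ty
Pr * Base → Ty
Base * Base → Ty
bool * Base → Ty
bool * bool → Ty
bool * bool → Pr → Ty
bool * bool → Pr * Base → Ty
bool * bool → Base * Base → Ty
bool * bool → unit * Base → Ty
bool * bool → unit * bool → Ty
bool * bool → unit * bool → Pr
bool * bool → unit * bool → Base
bool * bool → unit * bool → bool

[Ty [Pr [Pr [Base bool]] * [Base bool]] → [Ty [Pr [Pr [Base unit]] * [Base bool]] → [Ty [Pr [Base bool]]]]]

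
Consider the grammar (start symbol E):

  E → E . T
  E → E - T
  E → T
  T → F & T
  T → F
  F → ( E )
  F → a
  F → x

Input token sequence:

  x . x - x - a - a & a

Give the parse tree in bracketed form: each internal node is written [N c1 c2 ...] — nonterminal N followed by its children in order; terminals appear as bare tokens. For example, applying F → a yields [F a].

[E [E [E [E [E [T [F x]]] . [T [F x]]] - [T [F x]]] - [T [F a]]] - [T [F a] & [T [F a]]]]

E
E - T
E - T - T
E - T - T - T
E . T - T - T - T
T . T - T - T - T
F . T - T - T - T
x . T - T - T - T
x . F - T - T - T
x . x - T - T - T
x . x - F - T - T
x . x - x - T - T
x . x - x - F - T
x . x - x - a - T
x . x - x - a - F & T
x . x - x - a - a & T
x . x - x - a - a & F
x . x - x - a - a & a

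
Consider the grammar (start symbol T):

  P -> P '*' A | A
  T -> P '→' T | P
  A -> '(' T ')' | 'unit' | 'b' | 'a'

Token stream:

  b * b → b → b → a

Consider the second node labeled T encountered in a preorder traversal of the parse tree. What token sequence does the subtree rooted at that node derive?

b → b → a

[T [P [P [A b]] * [A b]] → [T [P [A b]] → [T [P [A b]] → [T [P [A a]]]]]]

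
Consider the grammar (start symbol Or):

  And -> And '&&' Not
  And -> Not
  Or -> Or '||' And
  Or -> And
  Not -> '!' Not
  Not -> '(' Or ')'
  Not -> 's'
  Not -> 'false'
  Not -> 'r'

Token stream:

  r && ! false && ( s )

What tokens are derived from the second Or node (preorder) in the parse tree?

[Or [And [And [And [Not r]] && [Not ! [Not false]]] && [Not ( [Or [And [Not s]]] )]]]

s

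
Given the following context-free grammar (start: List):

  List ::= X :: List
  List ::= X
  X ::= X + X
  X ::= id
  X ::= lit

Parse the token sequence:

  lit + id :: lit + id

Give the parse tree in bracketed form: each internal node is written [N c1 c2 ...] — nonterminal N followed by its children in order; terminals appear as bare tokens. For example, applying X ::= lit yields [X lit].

List
X :: List
X + X :: List
lit + X :: List
lit + id :: List
lit + id :: X
lit + id :: X + X
lit + id :: lit + X
lit + id :: lit + id

[List [X [X lit] + [X id]] :: [List [X [X lit] + [X id]]]]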